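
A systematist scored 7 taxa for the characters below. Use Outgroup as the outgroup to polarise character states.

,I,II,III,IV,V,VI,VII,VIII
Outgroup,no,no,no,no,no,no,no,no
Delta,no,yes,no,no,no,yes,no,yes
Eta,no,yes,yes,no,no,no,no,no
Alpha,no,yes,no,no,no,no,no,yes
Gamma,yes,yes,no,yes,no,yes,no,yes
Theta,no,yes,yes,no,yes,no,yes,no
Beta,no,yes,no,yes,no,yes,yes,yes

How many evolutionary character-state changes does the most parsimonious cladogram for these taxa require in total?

9

The outgroup has state 'no' for every character, so 'yes' is the derived state throughout.
I (derived state 'yes') is unique to Gamma (autapomorphy; uninformative for grouping).
II (derived state 'yes') is shared by all ingroup taxa — unites the whole ingroup.
III: derived state 'yes' in Eta and Theta only — synapomorphy for {Eta, Theta}.
IV (derived state 'yes') is shared by Beta and Gamma — a synapomorphy uniting that clade.
V (derived state 'yes') is unique to Theta (autapomorphy; uninformative for grouping).
VI (derived state 'yes') is shared by Beta, Delta, and Gamma — a synapomorphy uniting that clade.
VII groups Beta and Theta, which is incompatible with the clades supported by the remaining characters; treating it as convergent (homoplasy) costs fewer steps than any alternative tree.
VIII: derived state 'yes' in Alpha, Beta, Delta, and Gamma only — synapomorphy for {Alpha, Beta, Delta, Gamma}.
Most parsimonious ingroup topology: (((Delta,(Gamma,Beta)),Alpha),(Eta,Theta)).
Changes per character on this tree: I: 1; II: 1; III: 1; IV: 1; V: 1; VI: 1; VII: 2; VIII: 1.
Total = 9.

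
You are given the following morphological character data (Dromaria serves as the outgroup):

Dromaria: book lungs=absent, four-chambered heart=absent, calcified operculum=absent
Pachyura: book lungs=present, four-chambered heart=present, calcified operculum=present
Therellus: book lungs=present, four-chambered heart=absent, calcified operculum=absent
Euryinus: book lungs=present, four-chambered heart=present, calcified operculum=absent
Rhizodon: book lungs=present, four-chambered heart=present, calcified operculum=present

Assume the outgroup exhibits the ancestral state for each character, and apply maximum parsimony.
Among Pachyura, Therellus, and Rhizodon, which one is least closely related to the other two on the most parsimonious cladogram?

The outgroup has state 'absent' for every character, so 'present' is the derived state throughout.
book lungs (derived state 'present') is shared by all ingroup taxa — unites the whole ingroup.
Only Euryinus, Pachyura, and Rhizodon show the derived state 'present' for four-chambered heart, supporting them as a clade.
calcified operculum (derived state 'present') is shared by Pachyura and Rhizodon — a synapomorphy uniting that clade.
Most parsimonious ingroup topology: (((Pachyura,Rhizodon),Euryinus),Therellus).
Pachyura and Rhizodon share a more recent common ancestor with each other than either does with Therellus, so Therellus is the least closely related of the three.

Therellus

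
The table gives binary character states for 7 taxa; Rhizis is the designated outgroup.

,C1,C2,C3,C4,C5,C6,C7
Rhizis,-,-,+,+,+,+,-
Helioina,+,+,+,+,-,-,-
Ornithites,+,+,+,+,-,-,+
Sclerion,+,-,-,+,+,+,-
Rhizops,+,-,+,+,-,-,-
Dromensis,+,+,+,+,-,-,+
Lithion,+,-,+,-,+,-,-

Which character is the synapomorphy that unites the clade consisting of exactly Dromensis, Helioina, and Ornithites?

Character polarity is set by the outgroup: the derived state is whichever differs from the outgroup's state, so for C3, C4, C5, C6 the derived state is '-', and for the remaining characters it is '+'.
All ingroup taxa share the derived state '+' for C1; it defines the ingroup but does not resolve relationships within it.
C2: derived state '+' in Dromensis, Helioina, and Ornithites only — synapomorphy for {Dromensis, Helioina, Ornithites}.
C3: derived state '-' in Sclerion only — an autapomorphy, so it tells us nothing about relationships among taxa.
C4 (derived state '-') is unique to Lithion (autapomorphy; uninformative for grouping).
Only Dromensis, Helioina, Ornithites, and Rhizops show the derived state '-' for C5, supporting them as a clade.
Only Dromensis, Helioina, Lithion, Ornithites, and Rhizops show the derived state '-' for C6, supporting them as a clade.
Only Dromensis and Ornithites show the derived state '+' for C7, supporting them as a clade.
Most parsimonious ingroup topology: ((((Helioina,(Ornithites,Dromensis)),Rhizops),Lithion),Sclerion).
The clade {Dromensis, Helioina, Ornithites} is supported by C2: its derived state '+' occurs in exactly those taxa and in no other taxon (including the outgroup).

C2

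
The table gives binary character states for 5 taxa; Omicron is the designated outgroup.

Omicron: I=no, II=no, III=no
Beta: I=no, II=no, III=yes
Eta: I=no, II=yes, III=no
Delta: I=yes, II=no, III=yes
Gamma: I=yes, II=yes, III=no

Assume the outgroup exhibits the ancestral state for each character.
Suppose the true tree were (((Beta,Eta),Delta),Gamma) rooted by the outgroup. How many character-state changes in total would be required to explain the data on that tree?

Map each character onto (((Beta,Eta),Delta),Gamma) (rooted by Omicron) and count the minimum state changes it requires (Fitch parsimony):
I: 2; II: 2; III: 2.
Total tree length = 6.

6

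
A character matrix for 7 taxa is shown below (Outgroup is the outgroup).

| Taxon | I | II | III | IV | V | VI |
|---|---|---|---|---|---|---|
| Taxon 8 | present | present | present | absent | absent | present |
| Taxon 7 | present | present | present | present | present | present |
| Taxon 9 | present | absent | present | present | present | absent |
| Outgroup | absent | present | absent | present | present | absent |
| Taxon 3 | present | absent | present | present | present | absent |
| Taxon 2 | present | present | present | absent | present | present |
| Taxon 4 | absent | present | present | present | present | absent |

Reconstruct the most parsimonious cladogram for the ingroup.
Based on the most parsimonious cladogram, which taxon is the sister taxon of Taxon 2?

Character polarity is set by the outgroup: the derived state is whichever differs from the outgroup's state, so for II, IV, V the derived state is 'absent', and for the remaining characters it is 'present'.
I (derived state 'present') is shared by Taxon 2, Taxon 3, Taxon 7, Taxon 8, and Taxon 9 — a synapomorphy uniting that clade.
Only Taxon 3 and Taxon 9 show the derived state 'absent' for II, supporting them as a clade.
All ingroup taxa share the derived state 'present' for III; it defines the ingroup but does not resolve relationships within it.
IV (derived state 'absent') is shared by Taxon 2 and Taxon 8 — a synapomorphy uniting that clade.
V (derived state 'absent') is unique to Taxon 8 (autapomorphy; uninformative for grouping).
VI: derived state 'present' in Taxon 2, Taxon 7, and Taxon 8 only — synapomorphy for {Taxon 2, Taxon 7, Taxon 8}.
Most parsimonious ingroup topology: ((((Taxon 8,Taxon 2),Taxon 7),(Taxon 3,Taxon 9)),Taxon 4).
Taxon 2 and Taxon 8 form a cherry on this tree, so they are sister taxa.

Taxon 8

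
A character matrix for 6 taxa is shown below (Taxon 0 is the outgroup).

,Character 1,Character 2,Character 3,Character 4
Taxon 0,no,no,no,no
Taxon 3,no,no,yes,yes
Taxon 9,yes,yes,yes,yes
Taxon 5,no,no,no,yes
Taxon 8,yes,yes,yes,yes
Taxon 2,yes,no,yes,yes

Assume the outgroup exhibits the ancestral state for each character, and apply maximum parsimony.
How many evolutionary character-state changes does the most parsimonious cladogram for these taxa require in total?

The outgroup has state 'no' for every character, so 'yes' is the derived state throughout.
Character 1 (derived state 'yes') is shared by Taxon 2, Taxon 8, and Taxon 9 — a synapomorphy uniting that clade.
Character 2 (derived state 'yes') is shared by Taxon 8 and Taxon 9 — a synapomorphy uniting that clade.
Character 3 (derived state 'yes') is shared by Taxon 2, Taxon 3, Taxon 8, and Taxon 9 — a synapomorphy uniting that clade.
Character 4 (derived state 'yes') is shared by all ingroup taxa — unites the whole ingroup.
Most parsimonious ingroup topology: ((Taxon 3,((Taxon 9,Taxon 8),Taxon 2)),Taxon 5).
Changes per character on this tree: Character 1: 1; Character 2: 1; Character 3: 1; Character 4: 1.
Total = 4.

4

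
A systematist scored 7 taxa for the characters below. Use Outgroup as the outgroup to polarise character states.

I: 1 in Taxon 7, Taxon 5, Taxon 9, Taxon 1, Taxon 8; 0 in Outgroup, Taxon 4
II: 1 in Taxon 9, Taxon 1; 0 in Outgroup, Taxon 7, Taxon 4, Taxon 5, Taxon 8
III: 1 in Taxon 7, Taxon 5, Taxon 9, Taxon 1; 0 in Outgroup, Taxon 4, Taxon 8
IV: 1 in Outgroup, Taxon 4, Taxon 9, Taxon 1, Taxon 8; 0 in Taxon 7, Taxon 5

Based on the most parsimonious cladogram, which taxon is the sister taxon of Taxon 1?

Character polarity is set by the outgroup: the derived state is whichever differs from the outgroup's state, so for IV the derived state is '0', and for the remaining characters it is '1'.
Only Taxon 1, Taxon 5, Taxon 7, Taxon 8, and Taxon 9 show the derived state '1' for I, supporting them as a clade.
II (derived state '1') is shared by Taxon 1 and Taxon 9 — a synapomorphy uniting that clade.
III: derived state '1' in Taxon 1, Taxon 5, Taxon 7, and Taxon 9 only — synapomorphy for {Taxon 1, Taxon 5, Taxon 7, Taxon 9}.
Only Taxon 5 and Taxon 7 show the derived state '0' for IV, supporting them as a clade.
Most parsimonious ingroup topology: ((((Taxon 7,Taxon 5),(Taxon 9,Taxon 1)),Taxon 8),Taxon 4).
Taxon 1 and Taxon 9 form a cherry on this tree, so they are sister taxa.

Taxon 9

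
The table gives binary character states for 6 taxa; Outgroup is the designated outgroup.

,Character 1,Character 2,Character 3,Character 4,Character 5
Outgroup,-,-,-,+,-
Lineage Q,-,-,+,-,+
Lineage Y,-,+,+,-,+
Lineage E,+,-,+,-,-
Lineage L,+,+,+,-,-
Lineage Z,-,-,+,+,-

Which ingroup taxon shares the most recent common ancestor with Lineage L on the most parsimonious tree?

Character polarity is set by the outgroup: the derived state is whichever differs from the outgroup's state, so for Character 4 the derived state is '-', and for the remaining characters it is '+'.
Only Lineage E and Lineage L show the derived state '+' for Character 1, supporting them as a clade.
Character 2 (state '+') occurs in Lineage L and Lineage Y but conflicts with the nesting implied by the other characters — most parsimoniously interpreted as homoplasy.
All ingroup taxa share the derived state '+' for Character 3; it defines the ingroup but does not resolve relationships within it.
Character 4: derived state '-' in Lineage E, Lineage L, Lineage Q, and Lineage Y only — synapomorphy for {Lineage E, Lineage L, Lineage Q, Lineage Y}.
Only Lineage Q and Lineage Y show the derived state '+' for Character 5, supporting them as a clade.
Most parsimonious ingroup topology: (((Lineage Q,Lineage Y),(Lineage E,Lineage L)),Lineage Z).
Lineage L and Lineage E form a cherry on this tree, so they are sister taxa.

Lineage E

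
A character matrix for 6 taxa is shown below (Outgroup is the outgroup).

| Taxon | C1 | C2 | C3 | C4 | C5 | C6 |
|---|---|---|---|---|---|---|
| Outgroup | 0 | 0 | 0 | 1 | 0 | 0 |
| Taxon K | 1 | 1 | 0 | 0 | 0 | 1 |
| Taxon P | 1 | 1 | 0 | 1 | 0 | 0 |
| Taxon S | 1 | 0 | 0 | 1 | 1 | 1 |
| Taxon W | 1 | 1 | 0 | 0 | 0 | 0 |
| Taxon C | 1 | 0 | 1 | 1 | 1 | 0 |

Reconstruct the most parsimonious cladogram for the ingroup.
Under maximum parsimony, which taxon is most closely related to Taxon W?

Character polarity is set by the outgroup: the derived state is whichever differs from the outgroup's state, so for C4 the derived state is '0', and for the remaining characters it is '1'.
C1 (derived state '1') is shared by all ingroup taxa — unites the whole ingroup.
C2: derived state '1' in Taxon K, Taxon P, and Taxon W only — synapomorphy for {Taxon K, Taxon P, Taxon W}.
C3: derived state '1' in Taxon C only — an autapomorphy, so it tells us nothing about relationships among taxa.
C4 (derived state '0') is shared by Taxon K and Taxon W — a synapomorphy uniting that clade.
C5 (derived state '1') is shared by Taxon C and Taxon S — a synapomorphy uniting that clade.
C6 (state '1') occurs in Taxon K and Taxon S but conflicts with the nesting implied by the other characters — most parsimoniously interpreted as homoplasy.
Most parsimonious ingroup topology: (((Taxon K,Taxon W),Taxon P),(Taxon S,Taxon C)).
Taxon W and Taxon K form a cherry on this tree, so they are sister taxa.

Taxon K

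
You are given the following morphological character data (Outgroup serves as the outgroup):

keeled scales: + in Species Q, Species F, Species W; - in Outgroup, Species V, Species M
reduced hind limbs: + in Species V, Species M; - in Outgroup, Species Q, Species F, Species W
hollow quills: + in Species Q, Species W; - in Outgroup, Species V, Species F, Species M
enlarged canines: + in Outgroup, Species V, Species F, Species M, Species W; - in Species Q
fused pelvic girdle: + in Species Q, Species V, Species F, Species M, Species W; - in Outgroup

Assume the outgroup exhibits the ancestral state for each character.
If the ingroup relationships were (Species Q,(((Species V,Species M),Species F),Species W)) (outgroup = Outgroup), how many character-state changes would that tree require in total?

Map each character onto (Species Q,(((Species V,Species M),Species F),Species W)) (rooted by Outgroup) and count the minimum state changes it requires (Fitch parsimony):
keeled scales: 2; reduced hind limbs: 1; hollow quills: 2; enlarged canines: 1; fused pelvic girdle: 1.
Total tree length = 7.

7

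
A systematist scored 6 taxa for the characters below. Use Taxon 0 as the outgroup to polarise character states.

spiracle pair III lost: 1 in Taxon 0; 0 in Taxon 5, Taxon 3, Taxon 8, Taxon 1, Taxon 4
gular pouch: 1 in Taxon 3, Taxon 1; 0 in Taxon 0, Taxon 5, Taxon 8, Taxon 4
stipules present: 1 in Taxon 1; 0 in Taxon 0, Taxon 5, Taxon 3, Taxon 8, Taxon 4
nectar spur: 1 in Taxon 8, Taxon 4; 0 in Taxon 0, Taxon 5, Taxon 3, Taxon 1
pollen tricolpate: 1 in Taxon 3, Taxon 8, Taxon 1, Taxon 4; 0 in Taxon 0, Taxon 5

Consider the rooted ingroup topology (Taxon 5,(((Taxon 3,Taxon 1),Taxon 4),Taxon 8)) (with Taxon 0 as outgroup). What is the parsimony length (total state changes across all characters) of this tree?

6

Map each character onto (Taxon 5,(((Taxon 3,Taxon 1),Taxon 4),Taxon 8)) (rooted by Taxon 0) and count the minimum state changes it requires (Fitch parsimony):
spiracle pair III lost: 1; gular pouch: 1; stipules present: 1; nectar spur: 2; pollen tricolpate: 1.
Total tree length = 6.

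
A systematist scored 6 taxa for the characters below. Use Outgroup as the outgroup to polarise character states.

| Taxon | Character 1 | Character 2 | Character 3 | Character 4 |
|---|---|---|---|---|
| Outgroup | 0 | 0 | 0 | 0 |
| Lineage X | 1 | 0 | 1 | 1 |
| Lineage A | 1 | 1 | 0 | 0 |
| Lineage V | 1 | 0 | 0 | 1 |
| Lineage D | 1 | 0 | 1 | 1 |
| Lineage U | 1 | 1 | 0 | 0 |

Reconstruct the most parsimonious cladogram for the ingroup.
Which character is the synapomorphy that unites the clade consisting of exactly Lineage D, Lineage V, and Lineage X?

The outgroup has state '0' for every character, so '1' is the derived state throughout.
All ingroup taxa share the derived state '1' for Character 1; it defines the ingroup but does not resolve relationships within it.
Only Lineage A and Lineage U show the derived state '1' for Character 2, supporting them as a clade.
Only Lineage D and Lineage X show the derived state '1' for Character 3, supporting them as a clade.
Only Lineage D, Lineage V, and Lineage X show the derived state '1' for Character 4, supporting them as a clade.
Most parsimonious ingroup topology: (((Lineage X,Lineage D),Lineage V),(Lineage A,Lineage U)).
The clade {Lineage D, Lineage V, Lineage X} is supported by Character 4: its derived state '1' occurs in exactly those taxa and in no other taxon (including the outgroup).

Character 4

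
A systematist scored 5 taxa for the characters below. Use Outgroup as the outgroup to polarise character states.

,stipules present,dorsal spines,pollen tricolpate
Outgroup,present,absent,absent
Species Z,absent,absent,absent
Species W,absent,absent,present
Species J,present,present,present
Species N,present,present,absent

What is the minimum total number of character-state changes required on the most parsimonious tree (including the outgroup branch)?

4

Character polarity is set by the outgroup: the derived state is whichever differs from the outgroup's state, so for stipules present the derived state is 'absent', and for the remaining characters it is 'present'.
stipules present (derived state 'absent') is shared by Species W and Species Z — a synapomorphy uniting that clade.
dorsal spines: derived state 'present' in Species J and Species N only — synapomorphy for {Species J, Species N}.
pollen tricolpate groups Species J and Species W, which is incompatible with the clades supported by the remaining characters; treating it as convergent (homoplasy) costs fewer steps than any alternative tree.
Most parsimonious ingroup topology: ((Species Z,Species W),(Species J,Species N)).
Changes per character on this tree: stipules present: 1; dorsal spines: 1; pollen tricolpate: 2.
Total = 4.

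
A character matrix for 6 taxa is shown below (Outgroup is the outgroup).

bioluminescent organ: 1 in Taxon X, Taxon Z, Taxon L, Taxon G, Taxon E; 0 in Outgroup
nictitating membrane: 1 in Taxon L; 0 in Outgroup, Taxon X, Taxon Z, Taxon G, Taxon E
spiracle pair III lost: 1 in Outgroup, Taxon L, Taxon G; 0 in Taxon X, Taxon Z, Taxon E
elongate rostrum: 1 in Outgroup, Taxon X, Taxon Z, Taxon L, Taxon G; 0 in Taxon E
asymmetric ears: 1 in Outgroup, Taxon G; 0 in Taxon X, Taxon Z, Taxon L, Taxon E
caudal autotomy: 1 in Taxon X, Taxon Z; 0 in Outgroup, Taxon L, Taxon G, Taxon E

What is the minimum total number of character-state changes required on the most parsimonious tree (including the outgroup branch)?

Character polarity is set by the outgroup: the derived state is whichever differs from the outgroup's state, so for spiracle pair III lost, elongate rostrum, asymmetric ears the derived state is '0', and for the remaining characters it is '1'.
bioluminescent organ (derived state '1') is shared by all ingroup taxa — unites the whole ingroup.
nictitating membrane: derived state '1' in Taxon L only — an autapomorphy, so it tells us nothing about relationships among taxa.
Only Taxon E, Taxon X, and Taxon Z show the derived state '0' for spiracle pair III lost, supporting them as a clade.
elongate rostrum (derived state '0') is unique to Taxon E (autapomorphy; uninformative for grouping).
asymmetric ears: derived state '0' in Taxon E, Taxon L, Taxon X, and Taxon Z only — synapomorphy for {Taxon E, Taxon L, Taxon X, Taxon Z}.
Only Taxon X and Taxon Z show the derived state '1' for caudal autotomy, supporting them as a clade.
Most parsimonious ingroup topology: ((((Taxon X,Taxon Z),Taxon E),Taxon L),Taxon G).
Changes per character on this tree: bioluminescent organ: 1; nictitating membrane: 1; spiracle pair III lost: 1; elongate rostrum: 1; asymmetric ears: 1; caudal autotomy: 1.
Total = 6.

6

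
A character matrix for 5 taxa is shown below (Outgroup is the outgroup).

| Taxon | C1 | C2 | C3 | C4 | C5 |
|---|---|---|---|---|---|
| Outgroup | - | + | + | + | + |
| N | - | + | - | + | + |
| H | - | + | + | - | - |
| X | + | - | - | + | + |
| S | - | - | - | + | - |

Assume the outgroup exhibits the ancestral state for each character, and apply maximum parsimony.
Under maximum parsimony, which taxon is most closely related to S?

Character polarity is set by the outgroup: the derived state is whichever differs from the outgroup's state, so for C2, C3, C4, C5 the derived state is '-', and for the remaining characters it is '+'.
C1 (derived state '+') is unique to X (autapomorphy; uninformative for grouping).
C2: derived state '-' in S and X only — synapomorphy for {S, X}.
Only N, S, and X show the derived state '-' for C3, supporting them as a clade.
C4 (derived state '-') is unique to H (autapomorphy; uninformative for grouping).
C5 groups H and S, which is incompatible with the clades supported by the remaining characters; treating it as convergent (homoplasy) costs fewer steps than any alternative tree.
Most parsimonious ingroup topology: ((N,(X,S)),H).
S and X form a cherry on this tree, so they are sister taxa.

X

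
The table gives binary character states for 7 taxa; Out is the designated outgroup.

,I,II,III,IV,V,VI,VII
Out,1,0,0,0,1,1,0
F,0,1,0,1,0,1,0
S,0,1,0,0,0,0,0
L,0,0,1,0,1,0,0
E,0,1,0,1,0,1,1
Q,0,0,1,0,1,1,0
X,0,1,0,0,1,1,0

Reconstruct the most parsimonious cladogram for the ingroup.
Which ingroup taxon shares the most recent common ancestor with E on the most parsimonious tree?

Character polarity is set by the outgroup: the derived state is whichever differs from the outgroup's state, so for I, V, VI the derived state is '0', and for the remaining characters it is '1'.
All ingroup taxa share the derived state '0' for I; it defines the ingroup but does not resolve relationships within it.
Only E, F, S, and X show the derived state '1' for II, supporting them as a clade.
III: derived state '1' in L and Q only — synapomorphy for {L, Q}.
IV (derived state '1') is shared by E and F — a synapomorphy uniting that clade.
V (derived state '0') is shared by E, F, and S — a synapomorphy uniting that clade.
VI groups L and S, which is incompatible with the clades supported by the remaining characters; treating it as convergent (homoplasy) costs fewer steps than any alternative tree.
VII (derived state '1') is unique to E (autapomorphy; uninformative for grouping).
Most parsimonious ingroup topology: ((((F,E),S),X),(L,Q)).
E and F form a cherry on this tree, so they are sister taxa.

F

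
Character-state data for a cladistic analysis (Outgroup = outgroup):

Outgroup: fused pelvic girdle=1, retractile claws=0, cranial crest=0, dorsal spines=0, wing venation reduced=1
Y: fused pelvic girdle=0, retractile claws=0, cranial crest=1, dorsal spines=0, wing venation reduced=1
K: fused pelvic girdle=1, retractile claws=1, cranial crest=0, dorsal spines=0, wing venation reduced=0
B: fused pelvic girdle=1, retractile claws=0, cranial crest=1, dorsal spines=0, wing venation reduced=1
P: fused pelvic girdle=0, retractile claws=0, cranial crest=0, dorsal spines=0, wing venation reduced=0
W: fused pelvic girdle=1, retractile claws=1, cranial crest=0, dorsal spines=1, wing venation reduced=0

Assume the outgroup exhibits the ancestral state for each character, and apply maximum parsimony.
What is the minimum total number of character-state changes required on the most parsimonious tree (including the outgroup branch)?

Character polarity is set by the outgroup: the derived state is whichever differs from the outgroup's state, so for fused pelvic girdle, wing venation reduced the derived state is '0', and for the remaining characters it is '1'.
fused pelvic girdle (state '0') occurs in P and Y but conflicts with the nesting implied by the other characters — most parsimoniously interpreted as homoplasy.
retractile claws (derived state '1') is shared by K and W — a synapomorphy uniting that clade.
cranial crest: derived state '1' in B and Y only — synapomorphy for {B, Y}.
dorsal spines (derived state '1') is unique to W (autapomorphy; uninformative for grouping).
Only K, P, and W show the derived state '0' for wing venation reduced, supporting them as a clade.
Most parsimonious ingroup topology: ((Y,B),((K,W),P)).
Changes per character on this tree: fused pelvic girdle: 2; retractile claws: 1; cranial crest: 1; dorsal spines: 1; wing venation reduced: 1.
Total = 6.

6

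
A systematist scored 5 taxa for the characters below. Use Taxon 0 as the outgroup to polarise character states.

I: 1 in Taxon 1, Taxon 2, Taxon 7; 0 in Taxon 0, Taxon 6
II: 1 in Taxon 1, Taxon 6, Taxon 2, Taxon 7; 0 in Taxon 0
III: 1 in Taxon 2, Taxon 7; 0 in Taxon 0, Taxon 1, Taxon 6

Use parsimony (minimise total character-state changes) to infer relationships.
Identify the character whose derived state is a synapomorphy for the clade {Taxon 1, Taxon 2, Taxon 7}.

The outgroup has state '0' for every character, so '1' is the derived state throughout.
I (derived state '1') is shared by Taxon 1, Taxon 2, and Taxon 7 — a synapomorphy uniting that clade.
All ingroup taxa share the derived state '1' for II; it defines the ingroup but does not resolve relationships within it.
III: derived state '1' in Taxon 2 and Taxon 7 only — synapomorphy for {Taxon 2, Taxon 7}.
Most parsimonious ingroup topology: ((Taxon 1,(Taxon 2,Taxon 7)),Taxon 6).
The clade {Taxon 1, Taxon 2, Taxon 7} is supported by I: its derived state '1' occurs in exactly those taxa and in no other taxon (including the outgroup).

I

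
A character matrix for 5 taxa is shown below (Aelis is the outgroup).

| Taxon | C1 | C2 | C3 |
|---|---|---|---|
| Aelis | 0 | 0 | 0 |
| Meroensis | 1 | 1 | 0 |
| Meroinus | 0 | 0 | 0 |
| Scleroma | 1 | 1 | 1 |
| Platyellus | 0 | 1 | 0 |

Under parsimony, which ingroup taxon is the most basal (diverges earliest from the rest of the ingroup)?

The outgroup has state '0' for every character, so '1' is the derived state throughout.
C1: derived state '1' in Meroensis and Scleroma only — synapomorphy for {Meroensis, Scleroma}.
Only Meroensis, Platyellus, and Scleroma show the derived state '1' for C2, supporting them as a clade.
C3: derived state '1' in Scleroma only — an autapomorphy, so it tells us nothing about relationships among taxa.
Most parsimonious ingroup topology: (((Meroensis,Scleroma),Platyellus),Meroinus).
Meroinus is sister to the clade containing all other ingroup taxa, so it is the earliest-diverging (most basal) ingroup lineage.

Meroinus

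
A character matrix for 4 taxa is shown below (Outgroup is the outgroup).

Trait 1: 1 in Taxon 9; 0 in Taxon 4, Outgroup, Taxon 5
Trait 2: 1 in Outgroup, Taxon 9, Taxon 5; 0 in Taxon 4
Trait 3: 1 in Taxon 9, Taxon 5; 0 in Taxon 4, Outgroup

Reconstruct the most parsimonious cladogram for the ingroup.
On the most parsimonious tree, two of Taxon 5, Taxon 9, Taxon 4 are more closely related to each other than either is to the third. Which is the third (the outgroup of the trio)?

Character polarity is set by the outgroup: the derived state is whichever differs from the outgroup's state, so for Trait 2 the derived state is '0', and for the remaining characters it is '1'.
Trait 1: derived state '1' in Taxon 9 only — an autapomorphy, so it tells us nothing about relationships among taxa.
Trait 2 (derived state '0') is unique to Taxon 4 (autapomorphy; uninformative for grouping).
Trait 3: derived state '1' in Taxon 5 and Taxon 9 only — synapomorphy for {Taxon 5, Taxon 9}.
Most parsimonious ingroup topology: ((Taxon 9,Taxon 5),Taxon 4).
Taxon 9 and Taxon 5 share a more recent common ancestor with each other than either does with Taxon 4, so Taxon 4 is the least closely related of the three.

Taxon 4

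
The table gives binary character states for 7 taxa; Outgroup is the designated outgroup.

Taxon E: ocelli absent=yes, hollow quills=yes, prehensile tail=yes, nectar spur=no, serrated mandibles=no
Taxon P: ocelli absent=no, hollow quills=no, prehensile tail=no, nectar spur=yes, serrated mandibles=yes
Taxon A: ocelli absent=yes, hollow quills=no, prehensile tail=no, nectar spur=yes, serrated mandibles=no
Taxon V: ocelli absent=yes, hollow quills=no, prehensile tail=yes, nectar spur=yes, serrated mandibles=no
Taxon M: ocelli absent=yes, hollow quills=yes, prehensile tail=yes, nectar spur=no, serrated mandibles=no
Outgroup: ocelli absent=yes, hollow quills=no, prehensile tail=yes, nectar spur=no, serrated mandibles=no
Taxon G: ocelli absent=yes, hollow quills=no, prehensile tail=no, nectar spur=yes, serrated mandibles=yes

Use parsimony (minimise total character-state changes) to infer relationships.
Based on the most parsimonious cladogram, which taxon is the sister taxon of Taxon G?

Character polarity is set by the outgroup: the derived state is whichever differs from the outgroup's state, so for ocelli absent, prehensile tail the derived state is 'no', and for the remaining characters it is 'yes'.
ocelli absent: derived state 'no' in Taxon P only — an autapomorphy, so it tells us nothing about relationships among taxa.
Only Taxon E and Taxon M show the derived state 'yes' for hollow quills, supporting them as a clade.
prehensile tail (derived state 'no') is shared by Taxon A, Taxon G, and Taxon P — a synapomorphy uniting that clade.
nectar spur (derived state 'yes') is shared by Taxon A, Taxon G, Taxon P, and Taxon V — a synapomorphy uniting that clade.
serrated mandibles: derived state 'yes' in Taxon G and Taxon P only — synapomorphy for {Taxon G, Taxon P}.
Most parsimonious ingroup topology: ((Taxon M,Taxon E),(((Taxon G,Taxon P),Taxon A),Taxon V)).
Taxon G and Taxon P form a cherry on this tree, so they are sister taxa.

Taxon P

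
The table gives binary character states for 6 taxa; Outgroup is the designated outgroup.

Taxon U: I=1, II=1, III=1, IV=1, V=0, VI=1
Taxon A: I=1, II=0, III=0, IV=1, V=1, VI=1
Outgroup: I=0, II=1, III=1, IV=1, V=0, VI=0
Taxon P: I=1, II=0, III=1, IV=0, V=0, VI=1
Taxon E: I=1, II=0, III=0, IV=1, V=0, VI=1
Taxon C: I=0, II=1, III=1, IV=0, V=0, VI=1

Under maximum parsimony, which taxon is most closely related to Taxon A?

Taxon E

Character polarity is set by the outgroup: the derived state is whichever differs from the outgroup's state, so for II, III, IV the derived state is '0', and for the remaining characters it is '1'.
I: derived state '1' in Taxon A, Taxon E, Taxon P, and Taxon U only — synapomorphy for {Taxon A, Taxon E, Taxon P, Taxon U}.
Only Taxon A, Taxon E, and Taxon P show the derived state '0' for II, supporting them as a clade.
Only Taxon A and Taxon E show the derived state '0' for III, supporting them as a clade.
IV groups Taxon C and Taxon P, which is incompatible with the clades supported by the remaining characters; treating it as convergent (homoplasy) costs fewer steps than any alternative tree.
V (derived state '1') is unique to Taxon A (autapomorphy; uninformative for grouping).
All ingroup taxa share the derived state '1' for VI; it defines the ingroup but does not resolve relationships within it.
Most parsimonious ingroup topology: ((((Taxon E,Taxon A),Taxon P),Taxon U),Taxon C).
Taxon A and Taxon E form a cherry on this tree, so they are sister taxa.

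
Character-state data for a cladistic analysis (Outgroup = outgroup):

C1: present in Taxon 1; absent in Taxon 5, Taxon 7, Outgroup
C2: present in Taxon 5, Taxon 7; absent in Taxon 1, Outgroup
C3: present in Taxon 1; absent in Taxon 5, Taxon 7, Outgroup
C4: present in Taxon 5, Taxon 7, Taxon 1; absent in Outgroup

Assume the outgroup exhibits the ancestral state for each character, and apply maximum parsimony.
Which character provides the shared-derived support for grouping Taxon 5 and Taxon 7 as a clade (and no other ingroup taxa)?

C2

The outgroup has state 'absent' for every character, so 'present' is the derived state throughout.
C1 (derived state 'present') is unique to Taxon 1 (autapomorphy; uninformative for grouping).
C2: derived state 'present' in Taxon 5 and Taxon 7 only — synapomorphy for {Taxon 5, Taxon 7}.
C3 (derived state 'present') is unique to Taxon 1 (autapomorphy; uninformative for grouping).
All ingroup taxa share the derived state 'present' for C4; it defines the ingroup but does not resolve relationships within it.
Most parsimonious ingroup topology: (Taxon 1,(Taxon 5,Taxon 7)).
The clade {Taxon 5, Taxon 7} is supported by C2: its derived state 'present' occurs in exactly those taxa and in no other taxon (including the outgroup).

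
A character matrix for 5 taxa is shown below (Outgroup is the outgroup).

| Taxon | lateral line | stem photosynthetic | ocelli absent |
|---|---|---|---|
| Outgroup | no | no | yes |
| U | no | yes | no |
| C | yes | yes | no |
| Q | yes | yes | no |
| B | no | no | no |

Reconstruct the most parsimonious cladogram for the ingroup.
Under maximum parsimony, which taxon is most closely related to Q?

Character polarity is set by the outgroup: the derived state is whichever differs from the outgroup's state, so for ocelli absent the derived state is 'no', and for the remaining characters it is 'yes'.
lateral line (derived state 'yes') is shared by C and Q — a synapomorphy uniting that clade.
Only C, Q, and U show the derived state 'yes' for stem photosynthetic, supporting them as a clade.
All ingroup taxa share the derived state 'no' for ocelli absent; it defines the ingroup but does not resolve relationships within it.
Most parsimonious ingroup topology: ((U,(C,Q)),B).
Q and C form a cherry on this tree, so they are sister taxa.

C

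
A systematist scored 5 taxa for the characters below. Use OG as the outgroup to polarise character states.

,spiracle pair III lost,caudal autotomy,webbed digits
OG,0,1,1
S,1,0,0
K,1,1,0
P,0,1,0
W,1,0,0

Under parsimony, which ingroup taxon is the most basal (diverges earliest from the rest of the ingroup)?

P

Character polarity is set by the outgroup: the derived state is whichever differs from the outgroup's state, so for caudal autotomy, webbed digits the derived state is '0', and for the remaining characters it is '1'.
Only K, S, and W show the derived state '1' for spiracle pair III lost, supporting them as a clade.
caudal autotomy: derived state '0' in S and W only — synapomorphy for {S, W}.
All ingroup taxa share the derived state '0' for webbed digits; it defines the ingroup but does not resolve relationships within it.
Most parsimonious ingroup topology: (((S,W),K),P).
P is sister to the clade containing all other ingroup taxa, so it is the earliest-diverging (most basal) ingroup lineage.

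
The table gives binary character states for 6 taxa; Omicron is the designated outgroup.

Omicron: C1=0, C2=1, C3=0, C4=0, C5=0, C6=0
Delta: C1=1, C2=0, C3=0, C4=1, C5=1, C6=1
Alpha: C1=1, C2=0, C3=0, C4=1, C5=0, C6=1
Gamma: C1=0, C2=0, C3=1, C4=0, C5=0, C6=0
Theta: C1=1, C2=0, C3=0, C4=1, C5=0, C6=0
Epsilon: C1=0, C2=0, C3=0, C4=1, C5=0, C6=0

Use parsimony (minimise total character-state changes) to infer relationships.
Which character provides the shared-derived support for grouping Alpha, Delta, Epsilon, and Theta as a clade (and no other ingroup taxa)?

Character polarity is set by the outgroup: the derived state is whichever differs from the outgroup's state, so for C2 the derived state is '0', and for the remaining characters it is '1'.
C1: derived state '1' in Alpha, Delta, and Theta only — synapomorphy for {Alpha, Delta, Theta}.
C2 (derived state '0') is shared by all ingroup taxa — unites the whole ingroup.
C3: derived state '1' in Gamma only — an autapomorphy, so it tells us nothing about relationships among taxa.
Only Alpha, Delta, Epsilon, and Theta show the derived state '1' for C4, supporting them as a clade.
C5 (derived state '1') is unique to Delta (autapomorphy; uninformative for grouping).
Only Alpha and Delta show the derived state '1' for C6, supporting them as a clade.
Most parsimonious ingroup topology: ((((Delta,Alpha),Theta),Epsilon),Gamma).
The clade {Alpha, Delta, Epsilon, Theta} is supported by C4: its derived state '1' occurs in exactly those taxa and in no other taxon (including the outgroup).

C4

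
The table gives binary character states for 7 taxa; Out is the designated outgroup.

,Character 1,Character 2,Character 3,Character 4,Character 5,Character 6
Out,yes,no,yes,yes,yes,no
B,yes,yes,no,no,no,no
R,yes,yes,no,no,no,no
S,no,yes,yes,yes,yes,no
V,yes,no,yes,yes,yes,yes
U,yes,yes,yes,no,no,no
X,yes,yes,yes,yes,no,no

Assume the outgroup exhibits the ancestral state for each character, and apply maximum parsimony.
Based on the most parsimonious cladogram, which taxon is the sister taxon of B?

Character polarity is set by the outgroup: the derived state is whichever differs from the outgroup's state, so for Character 1, Character 3, Character 4, Character 5 the derived state is 'no', and for the remaining characters it is 'yes'.
Character 1: derived state 'no' in S only — an autapomorphy, so it tells us nothing about relationships among taxa.
Character 2 (derived state 'yes') is shared by B, R, S, U, and X — a synapomorphy uniting that clade.
Only B and R show the derived state 'no' for Character 3, supporting them as a clade.
Character 4 (derived state 'no') is shared by B, R, and U — a synapomorphy uniting that clade.
Character 5: derived state 'no' in B, R, U, and X only — synapomorphy for {B, R, U, X}.
Character 6: derived state 'yes' in V only — an autapomorphy, so it tells us nothing about relationships among taxa.
Most parsimonious ingroup topology: (((((B,R),U),X),S),V).
B and R form a cherry on this tree, so they are sister taxa.

R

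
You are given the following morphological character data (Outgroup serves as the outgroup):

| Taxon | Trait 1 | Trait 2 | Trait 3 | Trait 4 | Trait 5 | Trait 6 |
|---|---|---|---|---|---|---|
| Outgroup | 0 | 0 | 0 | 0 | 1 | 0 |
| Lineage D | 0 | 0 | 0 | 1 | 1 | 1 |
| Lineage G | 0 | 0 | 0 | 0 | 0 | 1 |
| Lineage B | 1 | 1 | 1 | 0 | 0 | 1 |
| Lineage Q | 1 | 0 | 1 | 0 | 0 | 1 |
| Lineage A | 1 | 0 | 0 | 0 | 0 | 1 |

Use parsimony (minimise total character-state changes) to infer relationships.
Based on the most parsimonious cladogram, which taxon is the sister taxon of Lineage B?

Lineage Q

Character polarity is set by the outgroup: the derived state is whichever differs from the outgroup's state, so for Trait 5 the derived state is '0', and for the remaining characters it is '1'.
Trait 1 (derived state '1') is shared by Lineage A, Lineage B, and Lineage Q — a synapomorphy uniting that clade.
Trait 2: derived state '1' in Lineage B only — an autapomorphy, so it tells us nothing about relationships among taxa.
Only Lineage B and Lineage Q show the derived state '1' for Trait 3, supporting them as a clade.
Trait 4 (derived state '1') is unique to Lineage D (autapomorphy; uninformative for grouping).
Trait 5: derived state '0' in Lineage A, Lineage B, Lineage G, and Lineage Q only — synapomorphy for {Lineage A, Lineage B, Lineage G, Lineage Q}.
Trait 6 (derived state '1') is shared by all ingroup taxa — unites the whole ingroup.
Most parsimonious ingroup topology: (Lineage D,(Lineage G,((Lineage B,Lineage Q),Lineage A))).
Lineage B and Lineage Q form a cherry on this tree, so they are sister taxa.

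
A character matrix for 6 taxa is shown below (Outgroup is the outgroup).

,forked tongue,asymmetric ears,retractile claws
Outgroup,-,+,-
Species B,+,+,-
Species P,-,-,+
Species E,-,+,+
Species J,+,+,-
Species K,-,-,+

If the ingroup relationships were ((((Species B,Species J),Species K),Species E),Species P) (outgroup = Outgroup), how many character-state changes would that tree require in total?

Map each character onto ((((Species B,Species J),Species K),Species E),Species P) (rooted by Outgroup) and count the minimum state changes it requires (Fitch parsimony):
forked tongue: 1; asymmetric ears: 2; retractile claws: 2.
Total tree length = 5.

5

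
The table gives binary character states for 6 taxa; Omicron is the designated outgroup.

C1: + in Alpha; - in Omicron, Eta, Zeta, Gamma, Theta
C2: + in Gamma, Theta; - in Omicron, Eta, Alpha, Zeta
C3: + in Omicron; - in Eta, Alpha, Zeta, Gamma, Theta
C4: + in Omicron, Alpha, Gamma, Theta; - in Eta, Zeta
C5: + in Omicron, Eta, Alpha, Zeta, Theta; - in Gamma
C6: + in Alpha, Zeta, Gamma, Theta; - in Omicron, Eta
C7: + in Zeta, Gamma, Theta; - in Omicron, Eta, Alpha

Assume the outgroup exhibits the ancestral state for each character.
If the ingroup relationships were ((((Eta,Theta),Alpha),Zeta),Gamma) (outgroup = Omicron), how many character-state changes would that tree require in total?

Map each character onto ((((Eta,Theta),Alpha),Zeta),Gamma) (rooted by Omicron) and count the minimum state changes it requires (Fitch parsimony):
C1: 1; C2: 2; C3: 1; C4: 2; C5: 1; C6: 2; C7: 3.
Total tree length = 12.

12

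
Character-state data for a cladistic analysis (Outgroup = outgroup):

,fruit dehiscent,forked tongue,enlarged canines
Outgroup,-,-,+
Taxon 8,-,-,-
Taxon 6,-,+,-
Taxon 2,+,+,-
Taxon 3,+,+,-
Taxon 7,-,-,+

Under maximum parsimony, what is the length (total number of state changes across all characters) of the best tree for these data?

Character polarity is set by the outgroup: the derived state is whichever differs from the outgroup's state, so for enlarged canines the derived state is '-', and for the remaining characters it is '+'.
Only Taxon 2 and Taxon 3 show the derived state '+' for fruit dehiscent, supporting them as a clade.
forked tongue (derived state '+') is shared by Taxon 2, Taxon 3, and Taxon 6 — a synapomorphy uniting that clade.
Only Taxon 2, Taxon 3, Taxon 6, and Taxon 8 show the derived state '-' for enlarged canines, supporting them as a clade.
Most parsimonious ingroup topology: ((Taxon 8,(Taxon 6,(Taxon 2,Taxon 3))),Taxon 7).
Changes per character on this tree: fruit dehiscent: 1; forked tongue: 1; enlarged canines: 1.
Total = 3.

3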